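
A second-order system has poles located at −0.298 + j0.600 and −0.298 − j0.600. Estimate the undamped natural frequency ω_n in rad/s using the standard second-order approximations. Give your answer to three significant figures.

ω_n ≈ 0.670 rad/s

The poles are at −σ ± jω_d with σ = 0.298 and ω_d = 0.600, so ω_n = √(σ²+ω_d²) = 0.670 rad/s and ζ = σ/ω_n = 0.445.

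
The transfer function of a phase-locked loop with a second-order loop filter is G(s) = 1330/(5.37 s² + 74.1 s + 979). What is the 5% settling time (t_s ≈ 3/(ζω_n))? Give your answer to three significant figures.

Dividing through by 5.37: denominator becomes s² + 13.80 s + 182.3.
So ω_n = √182.3 = 13.5 rad/s and ζ = 13.80/(2·13.5) = 0.511.
t_s ≈ 3/(ζω_n) = 0.435 s.

t_s ≈ 0.435 s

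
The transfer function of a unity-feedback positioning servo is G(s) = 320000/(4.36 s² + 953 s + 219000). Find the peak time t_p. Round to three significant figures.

Dividing through by 4.36: denominator becomes s² + 218.6 s + 50230.
So ω_n = √50230 = 224 rad/s and ζ = 218.6/(2·224) = 0.488.
ω_d = 224·√(1 − 0.488²) = 196 rad/s. t_p = π/ω_d = 0.0161 s.

t_p ≈ 0.0161 s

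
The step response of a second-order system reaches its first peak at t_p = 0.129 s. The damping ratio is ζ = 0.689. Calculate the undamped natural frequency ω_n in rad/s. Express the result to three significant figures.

ω_n ≈ 33.6 rad/s

Peak time t_p = π/ω_d, so ω_d = π/t_p = π/0.129 = 24.4 rad/s.
ω_n = ω_d/√(1−ζ²) = 24.4/√0.525 = 33.6 rad/s.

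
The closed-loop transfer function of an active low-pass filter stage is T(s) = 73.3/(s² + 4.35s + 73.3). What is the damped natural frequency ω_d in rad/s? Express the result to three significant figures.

ω_n = √73.3 = 8.56 rad/s; ζ = 4.35/(2·8.56) = 0.254.
The damped frequency ω_d = ω_n√(1−ζ²) = 8.28 rad/s.

ω_d ≈ 8.28 rad/s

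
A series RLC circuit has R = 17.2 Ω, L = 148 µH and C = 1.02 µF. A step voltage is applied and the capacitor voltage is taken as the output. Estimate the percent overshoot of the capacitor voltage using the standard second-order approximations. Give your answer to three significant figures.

%OS ≈ 4.06%

For a series RLC circuit (capacitor voltage as output), ω_n = 1/√(LC) = 1/√(148 µH · 1.02 µF) = 81400 rad/s.
ζ = (R/2)·√(C/L) = (17.2/2)·√(1.02 µF/148 µH) = 0.714.
Overshoot: exp(−π·0.714/√(1−0.714²)) = 0.0406, i.e. 4.06%.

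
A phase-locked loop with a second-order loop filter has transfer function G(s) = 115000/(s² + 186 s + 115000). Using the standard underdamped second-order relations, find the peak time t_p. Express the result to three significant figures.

t_p ≈ 0.00963 s

ω_n = √115000 = 339 rad/s; ζ = 186/(2·339) = 0.274.
ω_d = 339·√(1 − 0.274²) = 326 rad/s. Then t_p = π/ω_d = 0.00963 s.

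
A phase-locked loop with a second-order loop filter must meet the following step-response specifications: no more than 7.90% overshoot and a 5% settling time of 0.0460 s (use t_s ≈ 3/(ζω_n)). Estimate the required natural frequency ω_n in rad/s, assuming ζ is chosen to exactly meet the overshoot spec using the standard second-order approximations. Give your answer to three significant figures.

ω_n ≈ 104 rad/s

From %OS = 100·exp(−πζ/√(1−ζ²)), invert to get ζ = −ln(OS)/√(π² + ln²(OS)) with OS = 0.0790.
−ln 0.0790 = 2.538, so ζ = 2.538/√(π² + 6.443) = 0.628.
From t_s ≈ 3/(ζω_n): ω_n = 3/(ζ·t_s) = 3/(0.628·0.0460) = 104 rad/s.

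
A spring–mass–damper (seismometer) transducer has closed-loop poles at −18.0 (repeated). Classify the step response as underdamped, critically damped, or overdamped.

critically damped

Since there is a repeated negative-real pole, the response is critically damped.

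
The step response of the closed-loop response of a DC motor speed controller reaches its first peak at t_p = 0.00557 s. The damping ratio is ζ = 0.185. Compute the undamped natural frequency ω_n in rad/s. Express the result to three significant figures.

ω_n ≈ 574 rad/s

Peak time t_p = π/ω_d, so ω_d = π/t_p = π/0.00557 = 564 rad/s.
ω_n = ω_d/√(1−ζ²) = 564/√0.966 = 574 rad/s.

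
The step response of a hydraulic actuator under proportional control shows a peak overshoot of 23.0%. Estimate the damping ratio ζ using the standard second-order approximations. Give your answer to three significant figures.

ζ = −ln(OS)/√(π² + (ln OS)²). With OS = 0.230, ln OS = −1.470 and ζ = 1.470/3.468 = 0.424.

ζ ≈ 0.424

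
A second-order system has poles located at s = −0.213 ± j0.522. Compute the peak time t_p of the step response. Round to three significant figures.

t_p ≈ 6.02 s

t_p = π/ω_d with ω_d = 0.522 (the imaginary part), so t_p = 6.02 s.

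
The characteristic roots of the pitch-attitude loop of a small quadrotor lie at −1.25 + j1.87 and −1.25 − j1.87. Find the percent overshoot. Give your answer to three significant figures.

%OS ≈ 12.2%

The poles are at −σ ± jω_d with σ = 1.25 and ω_d = 1.87, so ω_n = √(σ²+ω_d²) = 2.25 rad/s and ζ = σ/ω_n = 0.556.
Overshoot: exp(−π·0.556/√(1−0.556²)) = 0.122, i.e. 12.2%.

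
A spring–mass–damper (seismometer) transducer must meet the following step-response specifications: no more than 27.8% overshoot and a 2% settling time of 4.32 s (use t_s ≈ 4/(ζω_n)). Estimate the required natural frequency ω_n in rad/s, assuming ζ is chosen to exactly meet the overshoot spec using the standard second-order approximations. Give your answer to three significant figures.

From %OS = 100·exp(−πζ/√(1−ζ²)), invert to get ζ = −ln(OS)/√(π² + ln²(OS)) with OS = 0.278.
−ln 0.278 = 1.280, so ζ = 1.280/√(π² + 1.639) = 0.377.
From t_s ≈ 4/(ζω_n): ω_n = 4/(ζ·t_s) = 4/(0.377·4.32) = 2.45 rad/s.

ω_n ≈ 2.45 rad/s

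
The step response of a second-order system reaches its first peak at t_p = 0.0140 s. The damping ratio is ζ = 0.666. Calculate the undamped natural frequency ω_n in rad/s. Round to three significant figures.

ω_n ≈ 301 rad/s

Peak time t_p = π/ω_d, so ω_d = π/t_p = π/0.0140 = 224 rad/s.
ω_n = ω_d/√(1−ζ²) = 224/√0.556 = 301 rad/s.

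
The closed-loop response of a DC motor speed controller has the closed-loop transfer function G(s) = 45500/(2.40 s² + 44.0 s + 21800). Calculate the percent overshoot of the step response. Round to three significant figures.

Dividing through by 2.40: denominator becomes s² + 18.33 s + 9083.
So ω_n = √9083 = 95.3 rad/s and ζ = 18.33/(2·95.3) = 0.0962.
%OS = 100 e^{−πζ/√(1−ζ²)} with ζ = 0.0962 gives 73.8%.

%OS ≈ 73.8%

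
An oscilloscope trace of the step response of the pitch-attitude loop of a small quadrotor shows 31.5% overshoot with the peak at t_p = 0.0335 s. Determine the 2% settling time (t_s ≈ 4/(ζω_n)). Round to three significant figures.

t_s ≈ 0.116 s

From the overshoot, ζ = −ln(OS)/√(π²+ln²(OS)) = 0.345.
t_p = π/ω_d ⇒ ω_d = 93.8 rad/s; then ω_n = ω_d/√(1−ζ²) = 99.9 rad/s.
t_s ≈ 4/(ζω_n) = 4/(0.345·99.9) = 0.116 s.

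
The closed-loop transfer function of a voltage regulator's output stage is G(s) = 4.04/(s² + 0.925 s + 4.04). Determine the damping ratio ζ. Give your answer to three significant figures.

ζ ≈ 0.230

Comparing the denominator to s² + 2ζω_n s + ω_n²: ω_n = √4.04 = 2.01 rad/s, and 2ζω_n = 0.925 so ζ = 0.925/(2·2.01) = 0.230.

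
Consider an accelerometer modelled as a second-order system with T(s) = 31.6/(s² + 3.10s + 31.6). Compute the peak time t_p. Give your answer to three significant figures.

Comparing the denominator to s² + 2ζω_n s + ω_n²: ω_n = √31.6 = 5.62 rad/s, and 2ζω_n = 3.10 so ζ = 3.10/(2·5.62) = 0.276.
ω_d = 5.62·√(1 − 0.276²) = 5.40 rad/s. Then t_p = π/ω_d = 0.581 s.

t_p ≈ 0.581 s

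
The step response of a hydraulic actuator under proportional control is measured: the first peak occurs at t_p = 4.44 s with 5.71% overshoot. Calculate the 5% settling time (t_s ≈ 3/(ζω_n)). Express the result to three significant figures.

ζ from %OS: ζ = |ln 0.0571|/√(π²+ln²0.0571) = 0.674.
t_p = π/ω_d ⇒ ω_d = 0.708 rad/s; then ω_n = ω_d/√(1−ζ²) = 0.957 rad/s.
t_s ≈ 3/(ζω_n) = 3/(0.674·0.957) = 4.65 s.

t_s ≈ 4.65 s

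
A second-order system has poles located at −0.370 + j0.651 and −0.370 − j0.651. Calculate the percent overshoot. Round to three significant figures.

The poles are at −σ ± jω_d with σ = 0.370 and ω_d = 0.651, so ω_n = √(σ²+ω_d²) = 0.749 rad/s and ζ = σ/ω_n = 0.494.
%OS = 100 e^{−πζ/√(1−ζ²)} with ζ = 0.494 gives 16.8%.

%OS ≈ 16.8%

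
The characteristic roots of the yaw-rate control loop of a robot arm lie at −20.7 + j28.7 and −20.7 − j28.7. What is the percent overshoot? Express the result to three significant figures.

|pole| = ω_n = √(20.7² + 28.7²) = 35.4 rad/s; ζ = cos θ = σ/ω_n = 0.585.
%OS = 100 e^{−πζ/√(1−ζ²)} with ζ = 0.585 gives 10.4%.

%OS ≈ 10.4%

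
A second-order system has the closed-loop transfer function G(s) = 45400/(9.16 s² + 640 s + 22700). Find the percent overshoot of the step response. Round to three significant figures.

Dividing through by 9.16: denominator becomes s² + 69.87 s + 2478.
So ω_n = √2478 = 49.8 rad/s and ζ = 69.87/(2·49.8) = 0.702.
%OS = 100 e^{−πζ/√(1−ζ²)} with ζ = 0.702 gives 4.53%.

%OS ≈ 4.53%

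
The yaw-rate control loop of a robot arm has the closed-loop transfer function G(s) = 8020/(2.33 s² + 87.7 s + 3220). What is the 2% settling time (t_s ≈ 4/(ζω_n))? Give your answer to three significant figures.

t_s ≈ 0.213 s

Dividing through by 2.33: denominator becomes s² + 37.64 s + 1382.
So ω_n = √1382 = 37.2 rad/s and ζ = 37.64/(2·37.2) = 0.506.
t_s ≈ 4/(ζω_n) = 0.213 s.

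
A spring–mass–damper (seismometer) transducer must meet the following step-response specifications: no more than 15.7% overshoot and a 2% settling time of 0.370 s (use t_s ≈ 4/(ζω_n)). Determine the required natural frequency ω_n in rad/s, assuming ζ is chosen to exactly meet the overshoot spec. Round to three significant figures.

From %OS = 100·exp(−πζ/√(1−ζ²)), invert to get ζ = −ln(OS)/√(π² + ln²(OS)) with OS = 0.157.
−ln 0.157 = 1.852, so ζ = 1.852/√(π² + 3.428) = 0.508.
Then ω_n = 4/(ζ t_s) = 4/(0.508 × 0.370) = 21.3 rad/s.

ω_n ≈ 21.3 rad/s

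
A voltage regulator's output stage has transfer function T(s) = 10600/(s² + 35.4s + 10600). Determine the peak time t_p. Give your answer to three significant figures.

Matching coefficients with s² + 2ζω_n s + ω_n² gives ω_n² = 10600 ⇒ ω_n = 103 rad/s, and ζ = 35.4/(2ω_n) = 0.172.
ω_d = ω_n√(1−ζ²) = 101 rad/s. Then t_p = π/ω_d = 0.0310 s.

t_p ≈ 0.0310 s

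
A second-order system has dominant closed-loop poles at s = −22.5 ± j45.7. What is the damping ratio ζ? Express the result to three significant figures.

ζ ≈ 0.442

The poles are at −σ ± jω_d with σ = 22.5 and ω_d = 45.7, so ω_n = √(σ²+ω_d²) = 50.9 rad/s and ζ = σ/ω_n = 0.442.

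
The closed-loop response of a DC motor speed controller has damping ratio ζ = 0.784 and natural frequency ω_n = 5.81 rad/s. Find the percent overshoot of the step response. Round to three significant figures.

%OS ≈ 1.89%

For an underdamped second-order system, %OS = 100·exp(−πζ/√(1−ζ²)).
πζ/√(1−ζ²) = π·0.784/√(1−0.615) = 3.968, so %OS = 100·e^(−3.968) = 1.89%.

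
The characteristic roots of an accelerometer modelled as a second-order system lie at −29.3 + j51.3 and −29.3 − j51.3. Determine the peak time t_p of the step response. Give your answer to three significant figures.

t_p ≈ 0.0612 s

t_p = π/ω_d with ω_d = 51.3 (the imaginary part), so t_p = 0.0612 s.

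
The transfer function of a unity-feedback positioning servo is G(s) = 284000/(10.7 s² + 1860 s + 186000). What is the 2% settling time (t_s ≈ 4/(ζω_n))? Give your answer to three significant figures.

Dividing through by 10.7: denominator becomes s² + 173.8 s + 17380.
So ω_n = √17380 = 132 rad/s and ζ = 173.8/(2·132) = 0.659.
t_s ≈ 4/(ζω_n) = 0.0460 s.

t_s ≈ 0.0460 s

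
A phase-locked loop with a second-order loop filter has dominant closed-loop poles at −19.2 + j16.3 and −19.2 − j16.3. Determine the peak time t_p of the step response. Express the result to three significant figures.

t_p = π/ω_d with ω_d = 16.3 (the imaginary part), so t_p = 0.193 s.

t_p ≈ 0.193 s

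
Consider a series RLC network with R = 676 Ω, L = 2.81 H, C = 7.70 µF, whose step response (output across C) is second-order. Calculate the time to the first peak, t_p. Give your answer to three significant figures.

t_p ≈ 0.0176 s

For a series RLC circuit (capacitor voltage as output), ω_n = 1/√(LC) = 1/√(2.81 H · 7.70 µF) = 215 rad/s.
ζ = (R/2)·√(C/L) = (676/2)·√(7.70 µF/2.81 H) = 0.560.
ω_d = 215·√(1 − 0.560²) = 178 rad/s. t_p = π/ω_d = 0.0176 s.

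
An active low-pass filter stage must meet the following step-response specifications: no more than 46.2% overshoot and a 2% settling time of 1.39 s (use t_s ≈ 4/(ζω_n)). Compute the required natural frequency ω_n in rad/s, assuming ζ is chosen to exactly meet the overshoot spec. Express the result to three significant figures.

ζ = −ln(OS)/√(π² + (ln OS)²). With OS = 0.462, ln OS = −0.7722 and ζ = 0.7722/3.235 = 0.239.
From t_s ≈ 4/(ζω_n): ω_n = 4/(ζ·t_s) = 4/(0.239·1.39) = 12.1 rad/s.

ω_n ≈ 12.1 rad/s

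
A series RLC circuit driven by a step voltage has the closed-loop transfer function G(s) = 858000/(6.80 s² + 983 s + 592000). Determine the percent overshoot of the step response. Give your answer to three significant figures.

%OS ≈ 45.2%

Dividing through by 6.80: denominator becomes s² + 144.6 s + 87060.
So ω_n = √87060 = 295 rad/s and ζ = 144.6/(2·295) = 0.245.
Overshoot: exp(−π·0.245/√(1−0.245²)) = 0.452, i.e. 45.2%.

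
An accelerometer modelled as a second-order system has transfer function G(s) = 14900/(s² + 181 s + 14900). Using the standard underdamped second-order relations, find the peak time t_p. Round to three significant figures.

t_p ≈ 0.0384 s

ω_n = √14900 = 122 rad/s; ζ = 181/(2·122) = 0.741.
The damped frequency ω_d = ω_n√(1−ζ²) = 81.9 rad/s. Then t_p = π/ω_d = 0.0384 s.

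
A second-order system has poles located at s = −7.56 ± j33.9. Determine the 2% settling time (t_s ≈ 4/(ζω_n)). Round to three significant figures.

t_s ≈ 0.529 s

For poles at −σ ± jω_d, ζω_n = σ = 7.56, so t_s ≈ 4/σ = 0.529 s.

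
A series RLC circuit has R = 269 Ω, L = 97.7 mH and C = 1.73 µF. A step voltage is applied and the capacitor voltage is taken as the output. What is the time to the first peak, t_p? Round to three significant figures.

t_p ≈ 0.00157 s

For a series RLC circuit (capacitor voltage as output), ω_n = 1/√(LC) = 1/√(97.7 mH · 1.73 µF) = 2430 rad/s.
ζ = (R/2)·√(C/L) = (269/2)·√(1.73 µF/97.7 mH) = 0.566.
ω_d = 2430·√(1 − 0.566²) = 2010 rad/s. t_p = π/ω_d = 0.00157 s.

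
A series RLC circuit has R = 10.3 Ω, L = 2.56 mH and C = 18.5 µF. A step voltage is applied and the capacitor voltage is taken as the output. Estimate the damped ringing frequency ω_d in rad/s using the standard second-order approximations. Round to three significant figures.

For a series RLC circuit (capacitor voltage as output), ω_n = 1/√(LC) = 1/√(2.56 mH · 18.5 µF) = 4600 rad/s.
ζ = (R/2)·√(C/L) = (10.3/2)·√(18.5 µF/2.56 mH) = 0.438.
ω_d = ω_n√(1−ζ²) = 4130 rad/s.

ω_d ≈ 4130 rad/s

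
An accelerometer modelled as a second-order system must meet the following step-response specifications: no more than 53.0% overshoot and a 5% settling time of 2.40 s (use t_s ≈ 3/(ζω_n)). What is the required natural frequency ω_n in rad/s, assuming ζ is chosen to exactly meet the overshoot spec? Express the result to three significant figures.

ω_n ≈ 6.31 rad/s

Inverting the overshoot relation: ζ = |ln 0.530|/√(π² + ln²0.530) = 0.198.
From t_s ≈ 3/(ζω_n): ω_n = 3/(ζ·t_s) = 3/(0.198·2.40) = 6.31 rad/s.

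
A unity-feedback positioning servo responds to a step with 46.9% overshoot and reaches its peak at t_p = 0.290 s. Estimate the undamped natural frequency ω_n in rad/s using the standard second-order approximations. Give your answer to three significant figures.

ω_n ≈ 11.1 rad/s

ζ from %OS: ζ = |ln 0.469|/√(π²+ln²0.469) = 0.234.
From t_p = π/ω_d, ω_d = π/0.290 = 10.8 rad/s, so ω_n = ω_d/√(1−ζ²) = 11.1 rad/s.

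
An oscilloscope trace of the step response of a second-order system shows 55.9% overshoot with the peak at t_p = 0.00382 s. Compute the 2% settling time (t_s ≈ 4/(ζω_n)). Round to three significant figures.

ζ from %OS: ζ = |ln 0.559|/√(π²+ln²0.559) = 0.182.
From t_p = π/ω_d, ω_d = π/0.00382 = 822 rad/s, so ω_n = ω_d/√(1−ζ²) = 836 rad/s.
t_s ≈ 4/(ζω_n) = 4/(0.182·836) = 0.0263 s.

t_s ≈ 0.0263 s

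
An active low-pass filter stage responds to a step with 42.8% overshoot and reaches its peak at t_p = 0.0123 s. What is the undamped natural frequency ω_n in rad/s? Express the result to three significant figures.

ω_n ≈ 265 rad/s

The overshoot fixes ζ = −ln(OS)/√(π²+ln²(OS)) = 0.261.
t_p = π/ω_d ⇒ ω_d = 255 rad/s; then ω_n = ω_d/√(1−ζ²) = 265 rad/s.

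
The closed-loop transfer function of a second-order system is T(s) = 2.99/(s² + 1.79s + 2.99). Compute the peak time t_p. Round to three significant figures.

t_p ≈ 2.12 s

Comparing the denominator to s² + 2ζω_n s + ω_n²: ω_n = √2.99 = 1.73 rad/s, and 2ζω_n = 1.79 so ζ = 1.79/(2·1.73) = 0.518.
The damped frequency ω_d = ω_n√(1−ζ²) = 1.48 rad/s. Then t_p = π/ω_d = 2.12 s.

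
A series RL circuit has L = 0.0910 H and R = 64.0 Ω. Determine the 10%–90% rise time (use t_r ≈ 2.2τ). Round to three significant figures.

τ = L/R = 0.0910/64.0 = 0.00142 s.
t_r ≈ 2.2τ = 0.00313 s.

t_r ≈ 0.00313 s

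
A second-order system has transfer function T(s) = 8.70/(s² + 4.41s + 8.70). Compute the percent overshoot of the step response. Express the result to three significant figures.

%OS ≈ 2.91%

ω_n = √8.70 = 2.95 rad/s; ζ = 4.41/(2·2.95) = 0.748.
Overshoot: exp(−π·0.748/√(1−0.748²)) = 0.0291, i.e. 2.91%.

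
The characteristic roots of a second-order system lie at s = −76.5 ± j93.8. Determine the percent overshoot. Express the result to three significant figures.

%OS ≈ 7.71%

|pole| = ω_n = √(76.5² + 93.8²) = 121 rad/s; ζ = cos θ = σ/ω_n = 0.632.
%OS = 100·exp(−πζ/√(1−ζ²)) = 7.71%.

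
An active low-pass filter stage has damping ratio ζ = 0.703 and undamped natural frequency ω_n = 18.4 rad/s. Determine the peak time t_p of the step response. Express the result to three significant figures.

t_p ≈ 0.240 s

The damped frequency is ω_d = ω_n√(1−ζ²) = 18.4·√(1−0.494) = 13.1 rad/s.
Peak time t_p = π/ω_d = π/13.1 = 0.240 s.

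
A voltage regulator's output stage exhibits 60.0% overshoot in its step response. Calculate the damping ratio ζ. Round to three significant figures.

ζ ≈ 0.160

From %OS = 100·exp(−πζ/√(1−ζ²)), invert to get ζ = −ln(OS)/√(π² + ln²(OS)) with OS = 0.600.
−ln 0.600 = 0.5108, so ζ = 0.5108/√(π² + 0.2609) = 0.160.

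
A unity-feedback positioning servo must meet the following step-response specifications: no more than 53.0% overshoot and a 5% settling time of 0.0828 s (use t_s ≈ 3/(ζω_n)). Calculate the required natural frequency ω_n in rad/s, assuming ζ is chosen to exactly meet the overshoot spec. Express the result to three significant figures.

ω_n ≈ 183 rad/s

Inverting the overshoot relation: ζ = |ln 0.530|/√(π² + ln²0.530) = 0.198.
From t_s ≈ 3/(ζω_n): ω_n = 3/(ζ·t_s) = 3/(0.198·0.0828) = 183 rad/s.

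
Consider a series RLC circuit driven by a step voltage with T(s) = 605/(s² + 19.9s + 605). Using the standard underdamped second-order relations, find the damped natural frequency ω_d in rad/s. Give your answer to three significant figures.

Comparing the denominator to s² + 2ζω_n s + ω_n²: ω_n = √605 = 24.6 rad/s, and 2ζω_n = 19.9 so ζ = 19.9/(2·24.6) = 0.405.
ω_d = 24.6·√(1 − 0.405²) = 22.5 rad/s.

ω_d ≈ 22.5 rad/s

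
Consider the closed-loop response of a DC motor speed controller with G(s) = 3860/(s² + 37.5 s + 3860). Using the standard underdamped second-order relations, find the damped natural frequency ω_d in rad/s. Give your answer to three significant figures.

Matching coefficients with s² + 2ζω_n s + ω_n² gives ω_n² = 3860 ⇒ ω_n = 62.1 rad/s, and ζ = 37.5/(2ω_n) = 0.302.
ω_d = 62.1·√(1 − 0.302²) = 59.2 rad/s.

ω_d ≈ 59.2 rad/s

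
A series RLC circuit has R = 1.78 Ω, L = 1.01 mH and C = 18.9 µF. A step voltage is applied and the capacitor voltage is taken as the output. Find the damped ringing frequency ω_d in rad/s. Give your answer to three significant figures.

For a series RLC circuit (capacitor voltage as output), ω_n = 1/√(LC) = 1/√(1.01 mH · 18.9 µF) = 7240 rad/s.
ζ = (R/2)·√(C/L) = (1.78/2)·√(18.9 µF/1.01 mH) = 0.122.
The damped frequency ω_d = ω_n√(1−ζ²) = 7180 rad/s.

ω_d ≈ 7180 rad/s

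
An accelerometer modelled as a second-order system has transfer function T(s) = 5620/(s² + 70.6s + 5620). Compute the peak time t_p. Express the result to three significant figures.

t_p ≈ 0.0475 s

Comparing the denominator to s² + 2ζω_n s + ω_n²: ω_n = √5620 = 75.0 rad/s, and 2ζω_n = 70.6 so ζ = 70.6/(2·75.0) = 0.471.
ω_d = ω_n√(1−ζ²) = 66.1 rad/s. Then t_p = π/ω_d = 0.0475 s.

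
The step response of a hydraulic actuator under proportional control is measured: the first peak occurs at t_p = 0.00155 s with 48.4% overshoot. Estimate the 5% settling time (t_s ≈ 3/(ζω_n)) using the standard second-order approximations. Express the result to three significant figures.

t_s ≈ 0.00641 s

ζ from %OS: ζ = |ln 0.484|/√(π²+ln²0.484) = 0.225.
From t_p = π/ω_d, ω_d = π/0.00155 = 2030 rad/s, so ω_n = ω_d/√(1−ζ²) = 2080 rad/s.
t_s ≈ 3/(ζω_n) = 3/(0.225·2080) = 0.00641 s.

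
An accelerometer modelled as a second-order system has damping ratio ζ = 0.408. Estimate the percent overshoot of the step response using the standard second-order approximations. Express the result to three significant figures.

For an underdamped second-order system, %OS = 100·exp(−πζ/√(1−ζ²)).
πζ/√(1−ζ²) = π·0.408/√(1−0.166) = 1.404, so %OS = 100·e^(−1.404) = 24.6%.

%OS ≈ 24.6%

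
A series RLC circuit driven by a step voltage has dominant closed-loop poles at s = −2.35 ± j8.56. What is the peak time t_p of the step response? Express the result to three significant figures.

t_p ≈ 0.367 s

t_p = π/ω_d with ω_d = 8.56 (the imaginary part), so t_p = 0.367 s.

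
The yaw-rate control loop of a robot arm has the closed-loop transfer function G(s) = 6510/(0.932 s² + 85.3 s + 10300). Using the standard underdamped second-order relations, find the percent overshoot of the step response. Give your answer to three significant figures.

Dividing through by 0.932: denominator becomes s² + 91.52 s + 11050.
So ω_n = √11050 = 105 rad/s and ζ = 91.52/(2·105) = 0.435.
Overshoot: exp(−π·0.435/√(1−0.435²)) = 0.219, i.e. 21.9%.

%OS ≈ 21.9%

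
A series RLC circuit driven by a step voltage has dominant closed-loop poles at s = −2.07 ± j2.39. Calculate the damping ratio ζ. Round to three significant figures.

With σ = 2.07, ω_d = 2.39: ω_n = √(σ²+ω_d²) = 3.16 rad/s, ζ = σ/ω_n = 0.655.

ζ ≈ 0.655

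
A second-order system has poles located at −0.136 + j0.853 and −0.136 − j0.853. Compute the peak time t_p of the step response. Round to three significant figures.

t_p = π/ω_d with ω_d = 0.853 (the imaginary part), so t_p = 3.68 s.

t_p ≈ 3.68 s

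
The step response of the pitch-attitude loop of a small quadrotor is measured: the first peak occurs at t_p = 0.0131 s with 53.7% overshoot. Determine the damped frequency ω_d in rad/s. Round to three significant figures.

ω_d ≈ 240 rad/s

t_p = π/ω_d, so ω_d = π/0.0131 = 240 rad/s.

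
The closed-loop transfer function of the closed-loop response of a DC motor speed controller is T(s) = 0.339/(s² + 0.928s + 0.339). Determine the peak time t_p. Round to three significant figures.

Matching coefficients with s² + 2ζω_n s + ω_n² gives ω_n² = 0.339 ⇒ ω_n = 0.582 rad/s, and ζ = 0.928/(2ω_n) = 0.797.
The damped frequency ω_d = ω_n√(1−ζ²) = 0.352 rad/s. Then t_p = π/ω_d = 8.93 s.

t_p ≈ 8.93 s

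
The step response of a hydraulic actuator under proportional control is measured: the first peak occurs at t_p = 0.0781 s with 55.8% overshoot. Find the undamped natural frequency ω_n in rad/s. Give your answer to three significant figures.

The overshoot fixes ζ = −ln(OS)/√(π²+ln²(OS)) = 0.183.
From t_p = π/ω_d, ω_d = π/0.0781 = 40.2 rad/s, so ω_n = ω_d/√(1−ζ²) = 40.9 rad/s.

ω_n ≈ 40.9 rad/s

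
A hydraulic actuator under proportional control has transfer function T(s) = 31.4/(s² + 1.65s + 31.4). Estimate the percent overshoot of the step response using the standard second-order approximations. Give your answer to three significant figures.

%OS ≈ 62.6%

Comparing the denominator to s² + 2ζω_n s + ω_n²: ω_n = √31.4 = 5.60 rad/s, and 2ζω_n = 1.65 so ζ = 1.65/(2·5.60) = 0.147.
%OS = 100·exp(−πζ/√(1−ζ²)) = 62.6%.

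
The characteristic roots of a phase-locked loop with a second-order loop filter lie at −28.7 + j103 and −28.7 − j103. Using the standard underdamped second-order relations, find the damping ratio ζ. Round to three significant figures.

ζ ≈ 0.268

With σ = 28.7, ω_d = 103: ω_n = √(σ²+ω_d²) = 107 rad/s, ζ = σ/ω_n = 0.268.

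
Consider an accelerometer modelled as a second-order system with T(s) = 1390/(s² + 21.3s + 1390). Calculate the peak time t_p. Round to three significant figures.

Comparing the denominator to s² + 2ζω_n s + ω_n²: ω_n = √1390 = 37.3 rad/s, and 2ζω_n = 21.3 so ζ = 21.3/(2·37.3) = 0.286.
ω_d = ω_n√(1−ζ²) = 35.7 rad/s. Then t_p = π/ω_d = 0.0879 s.

t_p ≈ 0.0879 s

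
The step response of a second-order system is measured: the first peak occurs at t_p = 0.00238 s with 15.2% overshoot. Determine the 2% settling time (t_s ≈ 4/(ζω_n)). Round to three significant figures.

t_s ≈ 0.00505 s

From the overshoot, ζ = −ln(OS)/√(π²+ln²(OS)) = 0.514.
t_p = π/ω_d ⇒ ω_d = 1320 rad/s; then ω_n = ω_d/√(1−ζ²) = 1540 rad/s.
t_s ≈ 4/(ζω_n) = 4/(0.514·1540) = 0.00505 s.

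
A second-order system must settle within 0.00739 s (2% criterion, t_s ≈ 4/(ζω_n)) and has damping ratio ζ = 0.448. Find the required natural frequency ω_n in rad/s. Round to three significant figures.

ω_n ≈ 1210 rad/s

Rearranging t_s ≈ 4/(ζω_n) gives ω_n = 4/(ζ·t_s) = 4/(0.448 × 0.00739) = 1210 rad/s.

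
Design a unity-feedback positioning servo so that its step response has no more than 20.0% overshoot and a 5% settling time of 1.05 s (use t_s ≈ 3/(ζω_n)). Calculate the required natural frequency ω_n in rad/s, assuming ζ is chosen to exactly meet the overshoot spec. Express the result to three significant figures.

ζ = −ln(OS)/√(π² + (ln OS)²). With OS = 0.200, ln OS = −1.609 and ζ = 1.609/3.530 = 0.456.
Then ω_n = 3/(ζ t_s) = 3/(0.456 × 1.05) = 6.27 rad/s.

ω_n ≈ 6.27 rad/s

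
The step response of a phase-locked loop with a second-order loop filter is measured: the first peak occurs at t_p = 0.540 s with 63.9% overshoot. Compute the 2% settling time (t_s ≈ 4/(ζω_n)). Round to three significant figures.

ζ from %OS: ζ = |ln 0.639|/√(π²+ln²0.639) = 0.141.
From t_p = π/ω_d, ω_d = π/0.540 = 5.82 rad/s, so ω_n = ω_d/√(1−ζ²) = 5.88 rad/s.
t_s ≈ 4/(ζω_n) = 4/(0.141·5.88) = 4.82 s.

t_s ≈ 4.82 s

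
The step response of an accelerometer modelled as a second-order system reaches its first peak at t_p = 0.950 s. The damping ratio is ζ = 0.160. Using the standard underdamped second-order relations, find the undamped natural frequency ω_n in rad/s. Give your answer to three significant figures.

ω_n ≈ 3.35 rad/s

Peak time t_p = π/ω_d, so ω_d = π/t_p = π/0.950 = 3.31 rad/s.
ω_n = ω_d/√(1−ζ²) = 3.31/√0.974 = 3.35 rad/s.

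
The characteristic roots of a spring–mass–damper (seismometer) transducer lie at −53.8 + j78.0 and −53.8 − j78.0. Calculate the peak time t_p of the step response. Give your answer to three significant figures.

t_p ≈ 0.0403 s

t_p = π/ω_d with ω_d = 78.0 (the imaginary part), so t_p = 0.0403 s.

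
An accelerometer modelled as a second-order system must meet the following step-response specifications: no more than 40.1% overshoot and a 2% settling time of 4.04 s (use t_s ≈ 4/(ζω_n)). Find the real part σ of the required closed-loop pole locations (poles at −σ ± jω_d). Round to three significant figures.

The settling-time spec alone fixes σ = ζω_n = 4/t_s = 4/4.04 = 0.990.
(Overshoot then fixes ζ = 0.279 and hence ω_d = σ·√(1−ζ²)/ζ = 3.40 rad/s.)

σ ≈ 0.990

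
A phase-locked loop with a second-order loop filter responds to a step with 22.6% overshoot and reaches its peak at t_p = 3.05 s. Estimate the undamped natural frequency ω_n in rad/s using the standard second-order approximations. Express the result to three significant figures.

ω_n ≈ 1.14 rad/s

ζ from %OS: ζ = |ln 0.226|/√(π²+ln²0.226) = 0.428.
t_p = π/ω_d ⇒ ω_d = 1.03 rad/s; then ω_n = ω_d/√(1−ζ²) = 1.14 rad/s.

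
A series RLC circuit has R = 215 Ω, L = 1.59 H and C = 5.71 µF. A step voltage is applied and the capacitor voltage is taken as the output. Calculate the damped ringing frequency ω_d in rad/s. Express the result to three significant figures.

For a series RLC circuit (capacitor voltage as output), ω_n = 1/√(LC) = 1/√(1.59 H · 5.71 µF) = 332 rad/s.
ζ = (R/2)·√(C/L) = (215/2)·√(5.71 µF/1.59 H) = 0.204.
The damped frequency ω_d = ω_n√(1−ζ²) = 325 rad/s.

ω_d ≈ 325 rad/s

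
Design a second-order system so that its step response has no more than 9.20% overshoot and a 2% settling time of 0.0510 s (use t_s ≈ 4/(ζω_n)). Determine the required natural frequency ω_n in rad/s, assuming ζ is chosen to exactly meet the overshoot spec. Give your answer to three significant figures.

From %OS = 100·exp(−πζ/√(1−ζ²)), invert to get ζ = −ln(OS)/√(π² + ln²(OS)) with OS = 0.0920.
−ln 0.0920 = 2.386, so ζ = 2.386/√(π² + 5.693) = 0.605.
Then ω_n = 4/(ζ t_s) = 4/(0.605 × 0.0510) = 130 rad/s.

ω_n ≈ 130 rad/s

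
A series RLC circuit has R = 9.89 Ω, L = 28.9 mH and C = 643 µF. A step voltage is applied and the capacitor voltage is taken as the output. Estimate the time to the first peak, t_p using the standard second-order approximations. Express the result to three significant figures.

t_p ≈ 0.0201 s

For a series RLC circuit (capacitor voltage as output), ω_n = 1/√(LC) = 1/√(28.9 mH · 643 µF) = 232 rad/s.
ζ = (R/2)·√(C/L) = (9.89/2)·√(643 µF/28.9 mH) = 0.738.
ω_d = ω_n√(1−ζ²) = 157 rad/s. t_p = π/ω_d = 0.0201 s.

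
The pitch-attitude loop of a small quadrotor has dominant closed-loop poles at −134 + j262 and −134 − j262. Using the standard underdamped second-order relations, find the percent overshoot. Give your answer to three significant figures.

%OS ≈ 20.1%

With σ = 134, ω_d = 262: ω_n = √(σ²+ω_d²) = 294 rad/s, ζ = σ/ω_n = 0.455.
%OS = 100 e^{−πζ/√(1−ζ²)} with ζ = 0.455 gives 20.1%.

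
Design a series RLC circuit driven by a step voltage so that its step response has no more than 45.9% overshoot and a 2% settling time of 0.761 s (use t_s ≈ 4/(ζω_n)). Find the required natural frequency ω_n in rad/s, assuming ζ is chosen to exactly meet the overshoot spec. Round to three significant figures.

ω_n ≈ 21.8 rad/s

From %OS = 100·exp(−πζ/√(1−ζ²)), invert to get ζ = −ln(OS)/√(π² + ln²(OS)) with OS = 0.459.
−ln 0.459 = 0.7787, so ζ = 0.7787/√(π² + 0.6064) = 0.241.
From t_s ≈ 4/(ζω_n): ω_n = 4/(ζ·t_s) = 4/(0.241·0.761) = 21.8 rad/s.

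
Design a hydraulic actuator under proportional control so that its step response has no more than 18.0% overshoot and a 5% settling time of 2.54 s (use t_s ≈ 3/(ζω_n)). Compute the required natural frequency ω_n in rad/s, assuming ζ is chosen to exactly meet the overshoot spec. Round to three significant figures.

ζ = −ln(OS)/√(π² + (ln OS)²). With OS = 0.180, ln OS = −1.715 and ζ = 1.715/3.579 = 0.479.
From t_s ≈ 3/(ζω_n): ω_n = 3/(ζ·t_s) = 3/(0.479·2.54) = 2.47 rad/s.

ω_n ≈ 2.47 rad/s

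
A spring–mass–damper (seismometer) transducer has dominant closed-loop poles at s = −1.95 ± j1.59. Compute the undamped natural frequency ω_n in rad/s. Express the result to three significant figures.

ω_n ≈ 2.52 rad/s

With σ = 1.95, ω_d = 1.59: ω_n = √(σ²+ω_d²) = 2.52 rad/s, ζ = σ/ω_n = 0.775.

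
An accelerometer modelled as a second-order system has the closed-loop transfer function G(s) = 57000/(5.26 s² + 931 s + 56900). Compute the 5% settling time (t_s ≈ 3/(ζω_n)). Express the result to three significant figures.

t_s ≈ 0.0339 s

Dividing through by 5.26: denominator becomes s² + 177.0 s + 10820.
So ω_n = √10820 = 104 rad/s and ζ = 177.0/(2·104) = 0.851.
t_s ≈ 3/(ζω_n) = 0.0339 s.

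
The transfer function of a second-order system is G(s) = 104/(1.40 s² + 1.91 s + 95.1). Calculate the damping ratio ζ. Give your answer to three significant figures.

ζ ≈ 0.0828

Dividing through by 1.40: denominator becomes s² + 1.364 s + 67.93.
So ω_n = √67.93 = 8.24 rad/s and ζ = 1.364/(2·8.24) = 0.0828.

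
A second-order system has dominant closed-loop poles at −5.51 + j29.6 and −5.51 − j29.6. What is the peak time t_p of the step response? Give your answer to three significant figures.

t_p ≈ 0.106 s

t_p = π/ω_d with ω_d = 29.6 (the imaginary part), so t_p = 0.106 s.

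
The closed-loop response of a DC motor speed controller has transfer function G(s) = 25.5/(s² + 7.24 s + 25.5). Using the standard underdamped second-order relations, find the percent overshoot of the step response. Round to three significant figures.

%OS ≈ 3.96%

Comparing the denominator to s² + 2ζω_n s + ω_n²: ω_n = √25.5 = 5.05 rad/s, and 2ζω_n = 7.24 so ζ = 7.24/(2·5.05) = 0.717.
%OS = 100·exp(−πζ/√(1−ζ²)) = 3.96%.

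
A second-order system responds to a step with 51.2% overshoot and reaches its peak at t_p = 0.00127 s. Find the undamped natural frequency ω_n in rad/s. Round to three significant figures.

The overshoot fixes ζ = −ln(OS)/√(π²+ln²(OS)) = 0.208.
From t_p = π/ω_d, ω_d = π/0.00127 = 2470 rad/s, so ω_n = ω_d/√(1−ζ²) = 2530 rad/s.

ω_n ≈ 2530 rad/s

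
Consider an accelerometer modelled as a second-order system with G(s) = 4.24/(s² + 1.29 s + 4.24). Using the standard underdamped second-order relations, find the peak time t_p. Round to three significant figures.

t_p ≈ 1.61 s

Comparing the denominator to s² + 2ζω_n s + ω_n²: ω_n = √4.24 = 2.06 rad/s, and 2ζω_n = 1.29 so ζ = 1.29/(2·2.06) = 0.313.
ω_d = ω_n√(1−ζ²) = 1.96 rad/s. Then t_p = π/ω_d = 1.61 s.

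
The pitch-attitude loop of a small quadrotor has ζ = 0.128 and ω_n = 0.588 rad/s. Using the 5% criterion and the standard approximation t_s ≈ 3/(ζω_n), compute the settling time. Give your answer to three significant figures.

t_s ≈ 39.9 s

t_s ≈ 3/(ζω_n) = 3/(0.128 × 0.588) = 39.9 s.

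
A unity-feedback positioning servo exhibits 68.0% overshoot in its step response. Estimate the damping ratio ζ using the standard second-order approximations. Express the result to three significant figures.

From %OS = 100·exp(−πζ/√(1−ζ²)), invert to get ζ = −ln(OS)/√(π² + ln²(OS)) with OS = 0.680.
−ln 0.680 = 0.3857, so ζ = 0.3857/√(π² + 0.1487) = 0.122.

ζ ≈ 0.122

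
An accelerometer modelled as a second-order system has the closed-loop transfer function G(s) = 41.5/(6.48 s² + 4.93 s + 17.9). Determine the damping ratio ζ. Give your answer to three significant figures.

ζ ≈ 0.229

Dividing through by 6.48: denominator becomes s² + 0.7608 s + 2.762.
So ω_n = √2.762 = 1.66 rad/s and ζ = 0.7608/(2·1.66) = 0.229.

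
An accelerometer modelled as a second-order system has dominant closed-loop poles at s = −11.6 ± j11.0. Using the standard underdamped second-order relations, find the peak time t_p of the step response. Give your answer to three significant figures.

t_p = π/ω_d with ω_d = 11.0 (the imaginary part), so t_p = 0.286 s.

t_p ≈ 0.286 s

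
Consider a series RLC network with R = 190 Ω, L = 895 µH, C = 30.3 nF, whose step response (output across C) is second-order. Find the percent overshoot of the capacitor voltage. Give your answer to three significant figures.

For a series RLC circuit (capacitor voltage as output), ω_n = 1/√(LC) = 1/√(895 µH · 30.3 nF) = 192000 rad/s.
ζ = (R/2)·√(C/L) = (190/2)·√(30.3 nF/895 µH) = 0.553.
Overshoot: exp(−π·0.553/√(1−0.553²)) = 0.124, i.e. 12.4%.

%OS ≈ 12.4%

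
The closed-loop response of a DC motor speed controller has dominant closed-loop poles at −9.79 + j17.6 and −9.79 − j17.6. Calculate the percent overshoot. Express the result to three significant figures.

With σ = 9.79, ω_d = 17.6: ω_n = √(σ²+ω_d²) = 20.1 rad/s, ζ = σ/ω_n = 0.486.
Overshoot: exp(−π·0.486/√(1−0.486²)) = 0.174, i.e. 17.4%.

%OS ≈ 17.4%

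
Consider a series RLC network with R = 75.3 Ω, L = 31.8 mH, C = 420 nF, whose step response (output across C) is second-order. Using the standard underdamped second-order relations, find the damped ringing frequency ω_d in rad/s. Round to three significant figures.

ω_d ≈ 8570 rad/s

For a series RLC circuit (capacitor voltage as output), ω_n = 1/√(LC) = 1/√(31.8 mH · 420 nF) = 8650 rad/s.
ζ = (R/2)·√(C/L) = (75.3/2)·√(420 nF/31.8 mH) = 0.137.
ω_d = ω_n√(1−ζ²) = 8570 rad/s.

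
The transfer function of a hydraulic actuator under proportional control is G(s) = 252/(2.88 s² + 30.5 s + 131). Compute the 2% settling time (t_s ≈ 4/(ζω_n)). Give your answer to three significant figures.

Dividing through by 2.88: denominator becomes s² + 10.59 s + 45.49.
So ω_n = √45.49 = 6.74 rad/s and ζ = 10.59/(2·6.74) = 0.785.
t_s ≈ 4/(ζω_n) = 0.755 s.

t_s ≈ 0.755 s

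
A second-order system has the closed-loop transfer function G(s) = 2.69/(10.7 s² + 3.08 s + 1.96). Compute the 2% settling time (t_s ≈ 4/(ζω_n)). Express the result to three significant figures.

Dividing through by 10.7: denominator becomes s² + 0.2879 s + 0.1832.
So ω_n = √0.1832 = 0.428 rad/s and ζ = 0.2879/(2·0.428) = 0.336.
t_s ≈ 4/(ζω_n) = 27.8 s.

t_s ≈ 27.8 s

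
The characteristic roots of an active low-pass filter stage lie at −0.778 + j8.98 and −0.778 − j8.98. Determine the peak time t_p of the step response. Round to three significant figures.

t_p ≈ 0.350 s

t_p = π/ω_d with ω_d = 8.98 (the imaginary part), so t_p = 0.350 s.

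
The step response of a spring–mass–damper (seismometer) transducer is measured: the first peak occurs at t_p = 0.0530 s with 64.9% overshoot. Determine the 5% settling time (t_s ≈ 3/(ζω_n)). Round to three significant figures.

t_s ≈ 0.368 s

The overshoot fixes ζ = −ln(OS)/√(π²+ln²(OS)) = 0.136.
t_p = π/ω_d ⇒ ω_d = 59.3 rad/s; then ω_n = ω_d/√(1−ζ²) = 59.8 rad/s.
t_s ≈ 3/(ζω_n) = 3/(0.136·59.8) = 0.368 s.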